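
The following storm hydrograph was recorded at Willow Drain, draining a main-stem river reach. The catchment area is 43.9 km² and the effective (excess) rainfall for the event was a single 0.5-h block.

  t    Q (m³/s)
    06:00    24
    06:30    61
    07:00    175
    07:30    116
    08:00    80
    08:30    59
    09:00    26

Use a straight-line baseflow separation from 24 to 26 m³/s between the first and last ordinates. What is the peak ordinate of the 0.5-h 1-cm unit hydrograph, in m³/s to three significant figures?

U_p ≈ 100 m³/s

Direct runoff: 0.00, 36.67, 150.33, 91.00, 54.67, 33.33, 0.00 m³/s; ΣQ_DR = 366.0 m³/s, peak = 150.33 m³/s.
Runoff depth d = ΣQ_DR·Δt / A = 366.0 × 1800 / (43.9 km²) = 15.01 mm.
The 1-cm UH is the DRH scaled by (10 mm)/d, so U_p = 150.33 × 10/15.01 = 100 m³/s.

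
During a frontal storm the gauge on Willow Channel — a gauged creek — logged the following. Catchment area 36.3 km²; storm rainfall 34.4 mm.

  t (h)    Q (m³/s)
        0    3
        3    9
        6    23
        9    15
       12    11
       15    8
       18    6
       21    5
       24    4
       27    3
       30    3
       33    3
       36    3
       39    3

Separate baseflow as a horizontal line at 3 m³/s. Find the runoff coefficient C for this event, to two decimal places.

ΣQ_DR = 57.00 m³/s; V = ΣQ_DR·Δt = 6.156 × 10^5 m³.
Runoff depth d = V / A = 16.96 mm.
C = d / P = 16.96 / 34.4 = 0.49.

C ≈ 0.49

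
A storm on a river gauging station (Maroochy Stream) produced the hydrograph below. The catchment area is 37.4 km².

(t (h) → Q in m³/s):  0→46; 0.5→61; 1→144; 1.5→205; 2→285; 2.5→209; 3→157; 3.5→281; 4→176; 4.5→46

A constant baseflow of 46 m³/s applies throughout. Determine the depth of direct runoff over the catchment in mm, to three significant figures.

Direct runoff: 0.0, 15.0, 98.0, 159.0, 239.0, 163.0, 111.0, 235.0, 130.0, 0.0 m³/s; ΣQ_DR = 1150 m³/s.
V = ΣQ_DR · Δt = 1150 × 1800 s = 2.070 × 10^6 m³.
Over A = 37.4 km², depth = V / A = 55.3 mm.

d ≈ 55.3 mm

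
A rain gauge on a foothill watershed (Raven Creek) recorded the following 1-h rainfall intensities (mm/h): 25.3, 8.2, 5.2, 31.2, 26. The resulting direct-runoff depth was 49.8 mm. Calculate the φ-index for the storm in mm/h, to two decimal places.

Only the 3 blocks with intensity above φ contribute runoff: 25.3, 31.2, 26 mm/h.
Σ(I−φ)·Δt = d  ⇒  (25.3+31.2+26 − 3φ)·1 = 49.8
φ = (82.50 − 49.8/1) / 3 = 10.90 mm/h.

φ ≈ 10.90 mm/h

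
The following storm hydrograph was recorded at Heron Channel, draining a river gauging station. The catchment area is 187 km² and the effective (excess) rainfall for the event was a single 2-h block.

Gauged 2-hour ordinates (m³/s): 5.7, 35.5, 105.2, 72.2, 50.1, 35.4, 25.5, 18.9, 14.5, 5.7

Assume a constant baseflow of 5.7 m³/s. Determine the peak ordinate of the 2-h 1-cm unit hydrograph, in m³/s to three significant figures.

Direct runoff: 0.0, 29.8, 99.5, 66.5, 44.4, 29.7, 19.8, 13.2, 8.8, 0.0 m³/s; ΣQ_DR = 311.7 m³/s, peak = 99.5 m³/s.
Runoff depth d = ΣQ_DR·Δt / A = 311.7 × 7200 / (187 km²) = 12.00 mm.
The 1-cm UH is the DRH scaled by (10 mm)/d, so U_p = 99.5 × 10/12.00 = 82.9 m³/s.

U_p ≈ 82.9 m³/s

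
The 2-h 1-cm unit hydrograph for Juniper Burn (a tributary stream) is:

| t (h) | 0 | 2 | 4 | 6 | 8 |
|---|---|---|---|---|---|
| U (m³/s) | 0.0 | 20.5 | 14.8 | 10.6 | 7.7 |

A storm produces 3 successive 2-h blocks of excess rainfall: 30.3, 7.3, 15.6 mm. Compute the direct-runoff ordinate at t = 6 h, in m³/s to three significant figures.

By discrete convolution, Q_j = Σ (P_i / 10 mm) · U_{j−i}.
At t = 6 h (j=3): Q = (30.3/10)·10.6 + (7.3/10)·14.8 + (15.6/10)·20.5 = 74.9 m³/s.

Q ≈ 74.9 m³/s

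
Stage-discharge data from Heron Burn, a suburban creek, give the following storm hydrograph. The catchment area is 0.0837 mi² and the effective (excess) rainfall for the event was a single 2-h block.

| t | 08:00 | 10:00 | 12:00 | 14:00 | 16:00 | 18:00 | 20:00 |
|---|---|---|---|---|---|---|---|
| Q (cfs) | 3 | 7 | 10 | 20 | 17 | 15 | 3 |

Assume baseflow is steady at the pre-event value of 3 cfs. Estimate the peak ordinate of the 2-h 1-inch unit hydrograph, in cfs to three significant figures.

U_p ≈ 8.50 cfs

Direct runoff: 0.0, 4.0, 7.0, 17.0, 14.0, 12.0, 0.0 cfs; ΣQ_DR = 54.00 cfs, peak = 17.0 cfs.
Runoff depth d = ΣQ_DR·Δt / A = 54.00 × 7200 / (0.0837 mi²) = 1.999 in.
The 1-inch UH is the DRH scaled by (1 in)/d, so U_p = 17.0 × 1/1.999 = 8.50 cfs.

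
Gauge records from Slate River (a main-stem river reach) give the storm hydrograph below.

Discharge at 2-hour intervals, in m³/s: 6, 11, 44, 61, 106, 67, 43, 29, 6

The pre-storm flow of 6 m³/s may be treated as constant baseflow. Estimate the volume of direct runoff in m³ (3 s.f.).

Direct-runoff ordinates (Q − Q_b): 0.0, 5.0, 38.0, 55.0, 100.0, 61.0, 37.0, 23.0, 0.0 m³/s.
ΣQ_DR = 319.0 m³/s.
With Δt = 2 h = 7200 s, V = ΣQ_DR · Δt = 319.0 × 7200 = 2.30 × 10^6 m³.

V ≈ 2.30 × 10^6 m³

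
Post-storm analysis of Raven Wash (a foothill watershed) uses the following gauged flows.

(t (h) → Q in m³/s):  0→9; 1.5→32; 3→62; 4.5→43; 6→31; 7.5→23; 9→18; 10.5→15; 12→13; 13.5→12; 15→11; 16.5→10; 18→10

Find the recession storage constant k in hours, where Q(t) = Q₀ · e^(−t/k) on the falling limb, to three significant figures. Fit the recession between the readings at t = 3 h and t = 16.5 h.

On the falling limb, Q drops from 62 to 10 m³/s between t = 3 h and t = 16.5 h (Δt = 13.5 h).
k = −Δt / ln(Q₂/Q₁) = −13.5 / ln(10/62) = 7.40 h.

k ≈ 7.40 h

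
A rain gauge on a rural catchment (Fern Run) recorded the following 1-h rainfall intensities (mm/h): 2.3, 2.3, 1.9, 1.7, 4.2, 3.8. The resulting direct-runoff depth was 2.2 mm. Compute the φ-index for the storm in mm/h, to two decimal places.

Only the 2 blocks with intensity above φ contribute runoff: 4.2, 3.8 mm/h.
Σ(I−φ)·Δt = d  ⇒  (4.2+3.8 − 2φ)·1 = 2.2
φ = (8.000 − 2.2/1) / 2 = 2.90 mm/h.

φ ≈ 2.90 mm/h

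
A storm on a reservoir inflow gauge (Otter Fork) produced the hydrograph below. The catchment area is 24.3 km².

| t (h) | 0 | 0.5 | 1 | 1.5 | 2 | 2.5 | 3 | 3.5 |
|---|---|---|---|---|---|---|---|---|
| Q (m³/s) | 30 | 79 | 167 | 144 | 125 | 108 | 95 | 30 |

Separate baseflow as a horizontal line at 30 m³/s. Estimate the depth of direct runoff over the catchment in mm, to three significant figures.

d ≈ 39.9 mm

Direct runoff: 0.0, 49.0, 137.0, 114.0, 95.0, 78.0, 65.0, 0.0 m³/s; ΣQ_DR = 538.0 m³/s.
V = ΣQ_DR · Δt = 538.0 × 1800 s = 9.684 × 10^5 m³.
Over A = 24.3 km², depth = V / A = 39.9 mm.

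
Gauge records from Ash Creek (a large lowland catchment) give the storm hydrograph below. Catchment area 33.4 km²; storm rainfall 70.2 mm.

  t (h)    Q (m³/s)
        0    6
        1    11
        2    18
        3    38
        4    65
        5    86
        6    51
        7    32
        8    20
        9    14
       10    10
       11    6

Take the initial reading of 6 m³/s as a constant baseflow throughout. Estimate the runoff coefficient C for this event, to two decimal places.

ΣQ_DR = 285.0 m³/s; V = ΣQ_DR·Δt = 1.026 × 10^6 m³.
Runoff depth d = V / A = 30.72 mm.
C = d / P = 30.72 / 70.2 = 0.44.

C ≈ 0.44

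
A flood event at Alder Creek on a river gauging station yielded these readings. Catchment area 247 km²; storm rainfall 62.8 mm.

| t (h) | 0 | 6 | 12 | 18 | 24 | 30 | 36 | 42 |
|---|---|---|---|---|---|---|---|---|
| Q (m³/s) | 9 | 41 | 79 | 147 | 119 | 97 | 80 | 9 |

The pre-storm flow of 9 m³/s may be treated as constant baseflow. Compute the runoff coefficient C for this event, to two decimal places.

C ≈ 0.71

ΣQ_DR = 509.0 m³/s; V = ΣQ_DR·Δt = 1.099 × 10^7 m³.
Runoff depth d = V / A = 44.51 mm.
C = d / P = 44.51 / 62.8 = 0.71.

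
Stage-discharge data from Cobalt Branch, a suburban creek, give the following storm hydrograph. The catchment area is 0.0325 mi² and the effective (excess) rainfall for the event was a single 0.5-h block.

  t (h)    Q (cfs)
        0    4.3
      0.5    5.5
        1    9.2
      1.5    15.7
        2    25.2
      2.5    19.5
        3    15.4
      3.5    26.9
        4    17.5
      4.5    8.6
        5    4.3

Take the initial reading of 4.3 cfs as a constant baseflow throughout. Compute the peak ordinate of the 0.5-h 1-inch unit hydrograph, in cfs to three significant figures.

U_p ≈ 9.05 cfs

Direct runoff: 0.0, 1.2, 4.9, 11.4, 20.9, 15.2, 11.1, 22.6, 13.2, 4.3, 0.0 cfs; ΣQ_DR = 104.8 cfs, peak = 22.6 cfs.
Runoff depth d = ΣQ_DR·Δt / A = 104.8 × 1800 / (0.0325 mi²) = 2.498 in.
The 1-inch UH is the DRH scaled by (1 in)/d, so U_p = 22.6 × 1/2.498 = 9.05 cfs.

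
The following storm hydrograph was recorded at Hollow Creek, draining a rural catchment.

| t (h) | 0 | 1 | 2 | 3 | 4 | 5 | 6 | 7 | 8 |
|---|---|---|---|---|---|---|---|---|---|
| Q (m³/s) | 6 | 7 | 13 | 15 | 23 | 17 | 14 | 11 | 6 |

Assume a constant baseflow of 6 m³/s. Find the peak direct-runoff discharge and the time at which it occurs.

Q_p = 17.0 m³/s at t = 4 h

Subtracting baseflow gives direct-runoff ordinates: 0.0, 1.0, 7.0, 9.0, 17.0, 11.0, 8.0, 5.0, 0.0 m³/s.
The maximum is 17.0 m³/s, occurring at the reading for t = 4 h.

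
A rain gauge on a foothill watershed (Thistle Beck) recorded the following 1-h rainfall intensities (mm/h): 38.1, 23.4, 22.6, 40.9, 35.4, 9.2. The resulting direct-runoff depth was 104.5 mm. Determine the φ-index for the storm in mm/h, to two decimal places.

Only the 5 blocks with intensity above φ contribute runoff: 38.1, 23.4, 22.6, 40.9, 35.4 mm/h.
Σ(I−φ)·Δt = d  ⇒  (38.1+23.4+22.6+40.9+35.4 − 5φ)·1 = 104.5
φ = (160.4 − 104.5/1) / 5 = 11.18 mm/h.

φ ≈ 11.18 mm/h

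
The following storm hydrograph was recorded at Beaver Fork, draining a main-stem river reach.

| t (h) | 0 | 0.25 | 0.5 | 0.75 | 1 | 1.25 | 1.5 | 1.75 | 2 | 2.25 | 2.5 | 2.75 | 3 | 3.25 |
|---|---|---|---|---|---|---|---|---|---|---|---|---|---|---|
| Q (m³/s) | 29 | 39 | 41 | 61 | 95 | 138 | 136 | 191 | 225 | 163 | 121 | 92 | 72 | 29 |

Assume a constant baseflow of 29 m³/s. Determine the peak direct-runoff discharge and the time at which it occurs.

Q_p = 196.0 m³/s at t = 2 h

Subtracting baseflow gives direct-runoff ordinates: 0.0, 10.0, 12.0, 32.0, 66.0, 109.0, 107.0, 162.0, 196.0, 134.0, 92.0, 63.0, 43.0, 0.0 m³/s.
The maximum is 196.0 m³/s, occurring at the reading for t = 2 h.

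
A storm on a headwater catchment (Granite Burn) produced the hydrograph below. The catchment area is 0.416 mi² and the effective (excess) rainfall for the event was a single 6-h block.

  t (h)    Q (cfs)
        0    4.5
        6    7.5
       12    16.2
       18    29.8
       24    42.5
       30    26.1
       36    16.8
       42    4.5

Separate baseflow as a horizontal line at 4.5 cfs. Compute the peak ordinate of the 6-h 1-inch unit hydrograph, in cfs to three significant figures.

Direct runoff: 0.0, 3.0, 11.7, 25.3, 38.0, 21.6, 12.3, 0.0 cfs; ΣQ_DR = 111.9 cfs, peak = 38.0 cfs.
Runoff depth d = ΣQ_DR·Δt / A = 111.9 × 21600 / (0.416 mi²) = 2.501 in.
The 1-inch UH is the DRH scaled by (1 in)/d, so U_p = 38.0 × 1/2.501 = 15.2 cfs.

U_p ≈ 15.2 cfs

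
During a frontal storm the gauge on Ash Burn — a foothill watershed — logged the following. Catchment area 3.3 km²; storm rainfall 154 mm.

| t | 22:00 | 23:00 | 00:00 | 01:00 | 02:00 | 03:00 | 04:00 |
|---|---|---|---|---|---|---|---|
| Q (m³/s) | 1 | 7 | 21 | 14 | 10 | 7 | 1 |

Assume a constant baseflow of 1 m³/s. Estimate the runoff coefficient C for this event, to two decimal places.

C ≈ 0.38

ΣQ_DR = 54.00 m³/s; V = ΣQ_DR·Δt = 1.944 × 10^5 m³.
Runoff depth d = V / A = 58.91 mm.
C = d / P = 58.91 / 154 = 0.38.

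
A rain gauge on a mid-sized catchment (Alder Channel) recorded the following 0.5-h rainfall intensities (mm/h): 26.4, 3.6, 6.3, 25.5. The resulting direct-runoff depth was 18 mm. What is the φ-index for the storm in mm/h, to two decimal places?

Only the 2 blocks with intensity above φ contribute runoff: 26.4, 25.5 mm/h.
Σ(I−φ)·Δt = d  ⇒  (26.4+25.5 − 2φ)·0.5 = 18
φ = (51.90 − 18/0.5) / 2 = 7.95 mm/h.

φ ≈ 7.95 mm/h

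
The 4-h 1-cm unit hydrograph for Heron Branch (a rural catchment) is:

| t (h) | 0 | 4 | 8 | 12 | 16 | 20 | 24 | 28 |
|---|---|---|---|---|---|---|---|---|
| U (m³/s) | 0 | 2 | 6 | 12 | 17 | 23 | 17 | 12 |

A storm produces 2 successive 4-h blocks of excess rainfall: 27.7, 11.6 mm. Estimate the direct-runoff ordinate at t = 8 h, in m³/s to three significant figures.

Q ≈ 18.9 m³/s

By discrete convolution, Q_j = Σ (P_i / 10 mm) · U_{j−i}.
At t = 8 h (j=2): Q = (27.7/10)·6 + (11.6/10)·2 = 18.9 m³/s.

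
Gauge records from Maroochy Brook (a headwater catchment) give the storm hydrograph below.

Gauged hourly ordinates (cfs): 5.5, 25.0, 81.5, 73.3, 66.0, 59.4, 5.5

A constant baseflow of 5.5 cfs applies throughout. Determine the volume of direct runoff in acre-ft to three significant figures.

V ≈ 23.0 acre-ft

Direct-runoff ordinates (Q − Q_b): 0.0, 19.5, 76.0, 67.8, 60.5, 53.9, 0.0 cfs.
ΣQ_DR = 277.7 cfs.
With Δt = 1 h = 3600 s, V = ΣQ_DR · Δt = 277.7 × 3600 = 1.00 × 10^6 ft³ = 23.0 acre-ft.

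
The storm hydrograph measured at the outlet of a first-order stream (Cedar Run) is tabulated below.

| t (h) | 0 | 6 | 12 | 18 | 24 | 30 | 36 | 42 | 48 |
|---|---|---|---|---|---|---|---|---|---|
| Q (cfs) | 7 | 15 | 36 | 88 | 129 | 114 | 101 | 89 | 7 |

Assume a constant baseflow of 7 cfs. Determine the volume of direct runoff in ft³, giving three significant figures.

Direct-runoff ordinates (Q − Q_b): 0.0, 8.0, 29.0, 81.0, 122.0, 107.0, 94.0, 82.0, 0.0 cfs.
ΣQ_DR = 523.0 cfs.
With Δt = 6 h = 21600 s, V = ΣQ_DR · Δt = 523.0 × 21600 = 1.13 × 10^7 ft³.

V ≈ 1.13 × 10^7 ft³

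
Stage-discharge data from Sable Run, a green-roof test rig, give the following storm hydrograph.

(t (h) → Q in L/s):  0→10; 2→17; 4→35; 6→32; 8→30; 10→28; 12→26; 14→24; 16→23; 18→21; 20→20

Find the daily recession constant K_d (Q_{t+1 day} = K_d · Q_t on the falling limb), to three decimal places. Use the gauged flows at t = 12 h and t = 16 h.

K_d ≈ 0.479

Between t = 12 h and t = 16 h the flow falls from 26 to 23 L/s over 2×2 h = 4 h.
Per-interval ratio K = (23/26)^(1/2) = 0.9405; K_d = K^(24/2) = 0.479.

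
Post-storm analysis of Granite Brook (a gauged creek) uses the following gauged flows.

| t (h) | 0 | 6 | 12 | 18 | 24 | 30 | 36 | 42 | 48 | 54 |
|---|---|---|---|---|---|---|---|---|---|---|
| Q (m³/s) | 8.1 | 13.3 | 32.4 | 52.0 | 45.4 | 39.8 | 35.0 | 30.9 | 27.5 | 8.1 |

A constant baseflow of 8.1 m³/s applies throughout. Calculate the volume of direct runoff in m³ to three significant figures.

V ≈ 4.57 × 10^6 m³

Direct-runoff ordinates (Q − Q_b): 0.0, 5.2, 24.3, 43.9, 37.3, 31.7, 26.9, 22.8, 19.4, 0.0 m³/s.
ΣQ_DR = 211.5 m³/s.
With Δt = 6 h = 21600 s, V = ΣQ_DR · Δt = 211.5 × 21600 = 4.57 × 10^6 m³.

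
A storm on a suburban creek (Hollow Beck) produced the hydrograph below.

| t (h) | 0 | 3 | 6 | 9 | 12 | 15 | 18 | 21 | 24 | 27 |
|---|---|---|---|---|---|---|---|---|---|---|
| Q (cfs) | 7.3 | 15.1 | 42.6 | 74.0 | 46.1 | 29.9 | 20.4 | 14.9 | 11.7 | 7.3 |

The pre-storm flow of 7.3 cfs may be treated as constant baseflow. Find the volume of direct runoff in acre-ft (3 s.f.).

Direct-runoff ordinates (Q − Q_b): 0.0, 7.8, 35.3, 66.7, 38.8, 22.6, 13.1, 7.6, 4.4, 0.0 cfs.
ΣQ_DR = 196.3 cfs.
With Δt = 3 h = 10800 s, V = ΣQ_DR · Δt = 196.3 × 10800 = 2.12 × 10^6 ft³ = 48.7 acre-ft.

V ≈ 48.7 acre-ft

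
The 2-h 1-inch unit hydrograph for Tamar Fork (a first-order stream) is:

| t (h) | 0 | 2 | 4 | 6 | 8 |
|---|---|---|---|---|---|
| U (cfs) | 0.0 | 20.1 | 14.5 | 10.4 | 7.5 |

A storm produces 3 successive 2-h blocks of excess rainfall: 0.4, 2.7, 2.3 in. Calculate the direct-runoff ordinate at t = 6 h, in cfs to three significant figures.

Q ≈ 89.5 cfs

By discrete convolution, Q_j = Σ (P_i / 1 in) · U_{j−i}.
At t = 6 h (j=3): Q = (0.4/1)·10.4 + (2.7/1)·14.5 + (2.3/1)·20.1 = 89.5 cfs.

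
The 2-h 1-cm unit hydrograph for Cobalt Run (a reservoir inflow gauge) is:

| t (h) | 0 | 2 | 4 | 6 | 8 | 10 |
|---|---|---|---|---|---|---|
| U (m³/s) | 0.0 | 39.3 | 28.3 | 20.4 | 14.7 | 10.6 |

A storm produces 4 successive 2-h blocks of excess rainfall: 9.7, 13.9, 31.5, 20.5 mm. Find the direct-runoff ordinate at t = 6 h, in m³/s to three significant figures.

By discrete convolution, Q_j = Σ (P_i / 10 mm) · U_{j−i}.
At t = 6 h (j=3): Q = (9.7/10)·20.4 + (13.9/10)·28.3 + (31.5/10)·39.3 + (20.5/10)·0.0 = 183 m³/s.

Q ≈ 183 m³/s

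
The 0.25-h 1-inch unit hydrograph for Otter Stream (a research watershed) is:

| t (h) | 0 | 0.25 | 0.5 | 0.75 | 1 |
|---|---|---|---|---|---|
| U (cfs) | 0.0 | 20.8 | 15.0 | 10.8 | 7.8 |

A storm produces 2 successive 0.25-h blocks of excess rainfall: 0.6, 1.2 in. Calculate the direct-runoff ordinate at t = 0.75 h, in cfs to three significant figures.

By discrete convolution, Q_j = Σ (P_i / 1 in) · U_{j−i}.
At t = 0.75 h (j=3): Q = (0.6/1)·10.8 + (1.2/1)·15.0 = 24.5 cfs.

Q ≈ 24.5 cfs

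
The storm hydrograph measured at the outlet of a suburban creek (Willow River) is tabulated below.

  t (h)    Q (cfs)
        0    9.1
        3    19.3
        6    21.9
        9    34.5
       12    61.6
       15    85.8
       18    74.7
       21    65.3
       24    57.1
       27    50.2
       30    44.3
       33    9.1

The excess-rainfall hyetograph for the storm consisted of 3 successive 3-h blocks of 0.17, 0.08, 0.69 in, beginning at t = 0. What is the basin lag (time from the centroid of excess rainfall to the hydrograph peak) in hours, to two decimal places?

t_L ≈ 8.84 h

Centroid of excess rainfall: t_c = Σ P_i·t̄_i / ΣP_i = 6.1596 h (block centres at 1.5, 4.5, 7.5 h).
Hydrograph peak occurs at t = 15 h, so basin lag t_L = 15 − 6.1596 = 8.84 h.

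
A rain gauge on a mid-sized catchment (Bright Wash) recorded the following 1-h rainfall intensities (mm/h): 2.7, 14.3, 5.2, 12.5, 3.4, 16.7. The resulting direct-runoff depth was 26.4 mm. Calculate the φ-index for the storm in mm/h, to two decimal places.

φ ≈ 5.70 mm/h

Only the 3 blocks with intensity above φ contribute runoff: 14.3, 12.5, 16.7 mm/h.
Σ(I−φ)·Δt = d  ⇒  (14.3+12.5+16.7 − 3φ)·1 = 26.4
φ = (43.50 − 26.4/1) / 3 = 5.70 mm/h.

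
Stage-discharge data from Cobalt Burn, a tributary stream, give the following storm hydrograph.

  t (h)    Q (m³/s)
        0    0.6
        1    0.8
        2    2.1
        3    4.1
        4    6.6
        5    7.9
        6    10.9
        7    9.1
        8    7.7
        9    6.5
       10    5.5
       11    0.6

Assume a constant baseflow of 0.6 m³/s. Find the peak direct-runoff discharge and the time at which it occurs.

Subtracting baseflow gives direct-runoff ordinates: 0.0, 0.2, 1.5, 3.5, 6.0, 7.3, 10.3, 8.5, 7.1, 5.9, 4.9, 0.0 m³/s.
The maximum is 10.3 m³/s, occurring at the reading for t = 6 h.

Q_p = 10.3 m³/s at t = 6 h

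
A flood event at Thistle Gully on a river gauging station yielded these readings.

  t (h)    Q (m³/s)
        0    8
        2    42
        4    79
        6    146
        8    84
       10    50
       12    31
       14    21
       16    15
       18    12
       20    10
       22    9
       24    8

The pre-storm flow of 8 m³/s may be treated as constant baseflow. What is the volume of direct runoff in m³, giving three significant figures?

V ≈ 2.96 × 10^6 m³

Direct-runoff ordinates (Q − Q_b): 0.0, 34.0, 71.0, 138.0, 76.0, 42.0, 23.0, 13.0, 7.0, 4.0, 2.0, 1.0, 0.0 m³/s.
ΣQ_DR = 411.0 m³/s.
With Δt = 2 h = 7200 s, V = ΣQ_DR · Δt = 411.0 × 7200 = 2.96 × 10^6 m³.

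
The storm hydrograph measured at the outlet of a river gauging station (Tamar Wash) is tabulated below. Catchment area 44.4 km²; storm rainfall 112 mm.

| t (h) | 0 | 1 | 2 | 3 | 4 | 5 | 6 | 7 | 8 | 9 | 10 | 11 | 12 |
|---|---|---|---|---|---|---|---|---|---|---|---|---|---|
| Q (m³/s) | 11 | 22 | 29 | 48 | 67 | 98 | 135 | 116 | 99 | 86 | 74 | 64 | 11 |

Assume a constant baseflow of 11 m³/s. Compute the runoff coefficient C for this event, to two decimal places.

ΣQ_DR = 717.0 m³/s; V = ΣQ_DR·Δt = 2.581 × 10^6 m³.
Runoff depth d = V / A = 58.14 mm.
C = d / P = 58.14 / 112 = 0.52.

C ≈ 0.52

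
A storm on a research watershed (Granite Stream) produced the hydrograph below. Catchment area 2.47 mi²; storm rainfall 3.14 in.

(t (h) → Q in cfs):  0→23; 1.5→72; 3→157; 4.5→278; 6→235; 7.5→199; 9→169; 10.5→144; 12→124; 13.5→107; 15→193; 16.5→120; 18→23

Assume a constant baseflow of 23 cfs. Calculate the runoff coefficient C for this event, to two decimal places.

ΣQ_DR = 1545 cfs; V = ΣQ_DR·Δt = 8.343 × 10^6 ft³.
Runoff depth d = V / A = 1.454 in.
C = d / P = 1.454 / 3.14 = 0.46.

C ≈ 0.46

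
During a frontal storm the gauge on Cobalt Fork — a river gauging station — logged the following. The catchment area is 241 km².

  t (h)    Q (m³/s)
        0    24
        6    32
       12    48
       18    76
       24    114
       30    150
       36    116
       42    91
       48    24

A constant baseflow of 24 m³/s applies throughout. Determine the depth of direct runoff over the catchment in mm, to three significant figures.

Direct runoff: 0.0, 8.0, 24.0, 52.0, 90.0, 126.0, 92.0, 67.0, 0.0 m³/s; ΣQ_DR = 459.0 m³/s.
V = ΣQ_DR · Δt = 459.0 × 21600 s = 9.914 × 10^6 m³.
Over A = 241 km², depth = V / A = 41.1 mm.

d ≈ 41.1 mm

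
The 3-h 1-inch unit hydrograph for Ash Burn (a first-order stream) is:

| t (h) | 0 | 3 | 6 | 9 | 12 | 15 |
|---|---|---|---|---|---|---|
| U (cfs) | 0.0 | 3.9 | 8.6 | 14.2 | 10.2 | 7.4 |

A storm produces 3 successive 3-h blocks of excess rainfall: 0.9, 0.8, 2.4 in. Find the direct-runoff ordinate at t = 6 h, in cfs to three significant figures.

By discrete convolution, Q_j = Σ (P_i / 1 in) · U_{j−i}.
At t = 6 h (j=2): Q = (0.9/1)·8.6 + (0.8/1)·3.9 + (2.4/1)·0.0 = 10.9 cfs.

Q ≈ 10.9 cfs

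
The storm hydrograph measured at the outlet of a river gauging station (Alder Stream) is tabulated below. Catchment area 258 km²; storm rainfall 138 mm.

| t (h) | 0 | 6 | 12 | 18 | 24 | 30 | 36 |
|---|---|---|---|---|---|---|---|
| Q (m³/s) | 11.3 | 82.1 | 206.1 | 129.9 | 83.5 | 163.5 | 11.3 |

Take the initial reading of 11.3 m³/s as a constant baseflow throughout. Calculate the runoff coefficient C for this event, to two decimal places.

C ≈ 0.37

ΣQ_DR = 608.6 m³/s; V = ΣQ_DR·Δt = 1.315 × 10^7 m³.
Runoff depth d = V / A = 50.95 mm.
C = d / P = 50.95 / 138 = 0.37.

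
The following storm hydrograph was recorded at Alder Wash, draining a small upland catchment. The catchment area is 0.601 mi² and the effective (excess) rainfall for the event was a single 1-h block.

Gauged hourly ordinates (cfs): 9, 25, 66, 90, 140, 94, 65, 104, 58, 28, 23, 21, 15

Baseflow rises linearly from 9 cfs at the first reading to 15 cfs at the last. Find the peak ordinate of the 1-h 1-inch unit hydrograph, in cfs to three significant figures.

Direct runoff: 0.00, 15.50, 56.00, 79.50, 129.00, 82.50, 53.00, 91.50, 45.00, 14.50, 9.00, 6.50, 0.00 cfs; ΣQ_DR = 582.0 cfs, peak = 129.00 cfs.
Runoff depth d = ΣQ_DR·Δt / A = 582.0 × 3600 / (0.601 mi²) = 1.501 in.
The 1-inch UH is the DRH scaled by (1 in)/d, so U_p = 129.00 × 1/1.501 = 86.0 cfs.

U_p ≈ 86.0 cfs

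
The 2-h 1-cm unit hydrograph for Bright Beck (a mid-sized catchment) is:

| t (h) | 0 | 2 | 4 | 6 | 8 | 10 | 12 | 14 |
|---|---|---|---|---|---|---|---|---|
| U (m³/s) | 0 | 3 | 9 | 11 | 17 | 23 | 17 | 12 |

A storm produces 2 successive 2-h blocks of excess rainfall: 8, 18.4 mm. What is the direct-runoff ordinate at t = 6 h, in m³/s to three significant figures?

Q ≈ 25.4 m³/s

By discrete convolution, Q_j = Σ (P_i / 10 mm) · U_{j−i}.
At t = 6 h (j=3): Q = (8/10)·11 + (18.4/10)·9 = 25.4 m³/s.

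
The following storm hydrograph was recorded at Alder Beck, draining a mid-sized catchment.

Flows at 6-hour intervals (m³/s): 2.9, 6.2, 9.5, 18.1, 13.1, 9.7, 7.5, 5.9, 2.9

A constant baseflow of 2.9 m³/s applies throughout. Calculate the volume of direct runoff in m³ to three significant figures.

Direct-runoff ordinates (Q − Q_b): 0.0, 3.3, 6.6, 15.2, 10.2, 6.8, 4.6, 3.0, 0.0 m³/s.
ΣQ_DR = 49.70 m³/s.
With Δt = 6 h = 21600 s, V = ΣQ_DR · Δt = 49.70 × 21600 = 1.07 × 10^6 m³.

V ≈ 1.07 × 10^6 m³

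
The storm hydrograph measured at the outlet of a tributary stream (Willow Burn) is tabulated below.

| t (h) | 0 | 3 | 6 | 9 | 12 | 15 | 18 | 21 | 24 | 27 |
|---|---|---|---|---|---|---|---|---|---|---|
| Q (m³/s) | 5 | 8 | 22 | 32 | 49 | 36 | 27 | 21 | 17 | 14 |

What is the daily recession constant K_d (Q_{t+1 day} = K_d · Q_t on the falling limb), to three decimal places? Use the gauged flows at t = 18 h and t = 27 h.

Between t = 18 h and t = 27 h the flow falls from 27 to 14 m³/s over 3×3 h = 9 h.
Per-interval ratio K = (14/27)^(1/3) = 0.8034; K_d = K^(24/3) = 0.174.

K_d ≈ 0.174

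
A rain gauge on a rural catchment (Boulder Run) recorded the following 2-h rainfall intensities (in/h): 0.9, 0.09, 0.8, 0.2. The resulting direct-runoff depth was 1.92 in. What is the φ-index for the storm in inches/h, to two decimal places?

φ ≈ 0.37 in/h

Only the 2 blocks with intensity above φ contribute runoff: 0.9, 0.8 in/h.
Σ(I−φ)·Δt = d  ⇒  (0.9+0.8 − 2φ)·2 = 1.92
φ = (1.700 − 1.92/2) / 2 = 0.37 in/h.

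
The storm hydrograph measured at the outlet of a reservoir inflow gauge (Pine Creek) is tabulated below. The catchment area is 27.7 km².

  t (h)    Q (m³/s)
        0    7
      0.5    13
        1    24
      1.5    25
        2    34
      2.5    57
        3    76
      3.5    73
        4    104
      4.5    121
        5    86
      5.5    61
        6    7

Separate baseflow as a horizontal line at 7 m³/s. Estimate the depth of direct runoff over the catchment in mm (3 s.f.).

d ≈ 38.8 mm

Direct runoff: 0.0, 6.0, 17.0, 18.0, 27.0, 50.0, 69.0, 66.0, 97.0, 114.0, 79.0, 54.0, 0.0 m³/s; ΣQ_DR = 597.0 m³/s.
V = ΣQ_DR · Δt = 597.0 × 1800 s = 1.075 × 10^6 m³.
Over A = 27.7 km², depth = V / A = 38.8 mm.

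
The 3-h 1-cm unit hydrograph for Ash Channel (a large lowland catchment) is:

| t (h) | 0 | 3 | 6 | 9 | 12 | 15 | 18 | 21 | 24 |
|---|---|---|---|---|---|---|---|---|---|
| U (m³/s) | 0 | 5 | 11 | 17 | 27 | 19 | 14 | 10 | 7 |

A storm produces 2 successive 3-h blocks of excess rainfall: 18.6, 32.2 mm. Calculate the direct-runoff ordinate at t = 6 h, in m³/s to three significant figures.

Q ≈ 36.6 m³/s

By discrete convolution, Q_j = Σ (P_i / 10 mm) · U_{j−i}.
At t = 6 h (j=2): Q = (18.6/10)·11 + (32.2/10)·5 = 36.6 m³/s.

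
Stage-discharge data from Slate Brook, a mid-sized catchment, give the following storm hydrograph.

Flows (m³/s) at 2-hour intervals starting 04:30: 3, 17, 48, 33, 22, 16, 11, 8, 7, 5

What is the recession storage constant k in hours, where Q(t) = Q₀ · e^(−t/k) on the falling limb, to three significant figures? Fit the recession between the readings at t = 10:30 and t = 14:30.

On the falling limb, Q drops from 33 to 16 m³/s between t = 10:30 and t = 14:30 (Δt = 4 h).
k = −Δt / ln(Q₂/Q₁) = −4 / ln(16/33) = 5.53 h.

k ≈ 5.53 h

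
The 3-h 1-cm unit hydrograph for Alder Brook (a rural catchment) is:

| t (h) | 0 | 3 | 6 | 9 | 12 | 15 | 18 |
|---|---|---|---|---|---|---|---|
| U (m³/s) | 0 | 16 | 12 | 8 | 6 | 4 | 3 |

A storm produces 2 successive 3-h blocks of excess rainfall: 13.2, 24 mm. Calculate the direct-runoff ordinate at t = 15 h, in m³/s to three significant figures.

Q ≈ 19.7 m³/s

By discrete convolution, Q_j = Σ (P_i / 10 mm) · U_{j−i}.
At t = 15 h (j=5): Q = (13.2/10)·4 + (24/10)·6 = 19.7 m³/s.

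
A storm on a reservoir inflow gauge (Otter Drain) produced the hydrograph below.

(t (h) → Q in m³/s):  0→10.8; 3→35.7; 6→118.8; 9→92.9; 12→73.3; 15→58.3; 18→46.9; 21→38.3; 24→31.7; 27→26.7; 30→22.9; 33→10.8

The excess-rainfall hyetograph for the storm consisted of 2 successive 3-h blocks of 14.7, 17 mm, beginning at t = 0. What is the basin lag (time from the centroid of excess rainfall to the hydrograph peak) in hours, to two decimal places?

t_L ≈ 2.89 h

Centroid of excess rainfall: t_c = Σ P_i·t̄_i / ΣP_i = 3.1088 h (block centres at 1.5, 4.5 h).
Hydrograph peak occurs at t = 6 h, so basin lag t_L = 6 − 3.1088 = 2.89 h.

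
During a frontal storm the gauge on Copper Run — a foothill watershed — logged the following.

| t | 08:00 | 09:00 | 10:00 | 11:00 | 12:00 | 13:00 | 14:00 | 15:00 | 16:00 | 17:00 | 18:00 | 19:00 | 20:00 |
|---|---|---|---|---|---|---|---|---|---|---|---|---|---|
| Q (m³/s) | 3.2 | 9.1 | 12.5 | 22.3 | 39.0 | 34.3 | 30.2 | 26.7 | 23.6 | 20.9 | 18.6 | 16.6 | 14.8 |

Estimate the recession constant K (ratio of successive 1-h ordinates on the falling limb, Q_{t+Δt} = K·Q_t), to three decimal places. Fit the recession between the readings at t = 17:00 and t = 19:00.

K ≈ 0.891

Using the recession-limb readings at t = 17:00 and t = 19:00: Q falls from 20.9 to 16.6 m³/s over 2 intervals.
K = (Q₂/Q₁)^(1/2) = (16.6/20.9)^(1/2) = 0.891.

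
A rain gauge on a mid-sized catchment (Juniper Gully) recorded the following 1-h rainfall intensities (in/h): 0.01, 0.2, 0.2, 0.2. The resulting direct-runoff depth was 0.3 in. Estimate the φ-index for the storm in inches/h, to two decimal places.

φ ≈ 0.10 in/h

Only the 3 blocks with intensity above φ contribute runoff: 0.2, 0.2, 0.2 in/h.
Σ(I−φ)·Δt = d  ⇒  (0.2+0.2+0.2 − 3φ)·1 = 0.3
φ = (0.6000 − 0.3/1) / 3 = 0.10 in/h.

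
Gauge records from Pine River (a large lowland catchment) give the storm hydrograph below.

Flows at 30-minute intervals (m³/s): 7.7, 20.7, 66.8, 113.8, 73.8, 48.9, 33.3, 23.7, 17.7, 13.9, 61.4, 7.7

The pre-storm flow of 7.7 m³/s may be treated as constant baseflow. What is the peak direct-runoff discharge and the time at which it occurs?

Q_p = 106.1 m³/s at t = 1.5 h

Subtracting baseflow gives direct-runoff ordinates: 0.0, 13.0, 59.1, 106.1, 66.1, 41.2, 25.6, 16.0, 10.0, 6.2, 53.7, 0.0 m³/s.
The maximum is 106.1 m³/s, occurring at the reading for t = 1.5 h.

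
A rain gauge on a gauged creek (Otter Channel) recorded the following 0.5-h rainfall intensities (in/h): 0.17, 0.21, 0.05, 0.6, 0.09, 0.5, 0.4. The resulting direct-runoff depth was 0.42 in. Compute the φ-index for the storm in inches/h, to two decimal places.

φ ≈ 0.22 in/h

Only the 3 blocks with intensity above φ contribute runoff: 0.6, 0.5, 0.4 in/h.
Σ(I−φ)·Δt = d  ⇒  (0.6+0.5+0.4 − 3φ)·0.5 = 0.42
φ = (1.500 − 0.42/0.5) / 3 = 0.22 in/h.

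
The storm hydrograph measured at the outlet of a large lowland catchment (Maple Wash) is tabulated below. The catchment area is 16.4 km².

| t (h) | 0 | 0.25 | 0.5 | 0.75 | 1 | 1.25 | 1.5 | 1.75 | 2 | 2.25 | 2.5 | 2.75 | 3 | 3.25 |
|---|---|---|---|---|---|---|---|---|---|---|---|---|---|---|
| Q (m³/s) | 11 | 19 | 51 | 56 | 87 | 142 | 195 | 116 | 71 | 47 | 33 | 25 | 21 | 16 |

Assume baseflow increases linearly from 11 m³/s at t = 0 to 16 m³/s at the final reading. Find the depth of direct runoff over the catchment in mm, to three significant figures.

d ≈ 38.5 mm

Direct runoff: 0.00, 7.62, 39.23, 43.85, 74.46, 129.08, 181.69, 102.31, 56.92, 32.54, 18.15, 9.77, 5.38, 0.00 m³/s; ΣQ_DR = 701.0 m³/s.
V = ΣQ_DR · Δt = 701.0 × 900 s = 6.309 × 10^5 m³.
Over A = 16.4 km², depth = V / A = 38.5 mm.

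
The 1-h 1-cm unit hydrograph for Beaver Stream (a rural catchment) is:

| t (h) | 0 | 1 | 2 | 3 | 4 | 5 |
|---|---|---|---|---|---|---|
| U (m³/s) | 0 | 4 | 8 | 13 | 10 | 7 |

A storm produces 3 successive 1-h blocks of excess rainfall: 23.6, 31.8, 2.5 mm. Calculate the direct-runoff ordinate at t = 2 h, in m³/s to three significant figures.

By discrete convolution, Q_j = Σ (P_i / 10 mm) · U_{j−i}.
At t = 2 h (j=2): Q = (23.6/10)·8 + (31.8/10)·4 + (2.5/10)·0 = 31.6 m³/s.

Q ≈ 31.6 m³/s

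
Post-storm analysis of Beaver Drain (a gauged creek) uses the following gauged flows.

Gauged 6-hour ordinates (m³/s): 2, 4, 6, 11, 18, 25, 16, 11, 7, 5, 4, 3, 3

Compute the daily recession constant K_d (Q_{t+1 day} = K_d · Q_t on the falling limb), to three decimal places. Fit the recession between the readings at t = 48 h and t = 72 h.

K_d ≈ 0.429

Between t = 48 h and t = 72 h the flow falls from 7 to 3 m³/s over 4×6 h = 24 h.
Per-interval ratio K = (3/7)^(1/4) = 0.8091; K_d = K^(24/6) = 0.429.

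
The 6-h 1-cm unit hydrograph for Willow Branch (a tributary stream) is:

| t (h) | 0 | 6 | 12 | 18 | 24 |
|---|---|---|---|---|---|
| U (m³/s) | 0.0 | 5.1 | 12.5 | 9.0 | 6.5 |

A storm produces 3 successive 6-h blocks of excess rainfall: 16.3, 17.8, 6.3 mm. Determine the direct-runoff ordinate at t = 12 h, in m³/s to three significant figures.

Q ≈ 29.5 m³/s

By discrete convolution, Q_j = Σ (P_i / 10 mm) · U_{j−i}.
At t = 12 h (j=2): Q = (16.3/10)·12.5 + (17.8/10)·5.1 + (6.3/10)·0.0 = 29.5 m³/s.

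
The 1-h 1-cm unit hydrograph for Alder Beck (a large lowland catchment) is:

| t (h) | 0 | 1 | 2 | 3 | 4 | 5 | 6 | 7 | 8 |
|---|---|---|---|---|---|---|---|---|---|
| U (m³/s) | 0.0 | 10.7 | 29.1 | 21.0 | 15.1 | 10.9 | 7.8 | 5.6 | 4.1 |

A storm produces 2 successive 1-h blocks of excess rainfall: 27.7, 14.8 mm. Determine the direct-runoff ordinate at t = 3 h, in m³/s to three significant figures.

By discrete convolution, Q_j = Σ (P_i / 10 mm) · U_{j−i}.
At t = 3 h (j=3): Q = (27.7/10)·21.0 + (14.8/10)·29.1 = 101 m³/s.

Q ≈ 101 m³/s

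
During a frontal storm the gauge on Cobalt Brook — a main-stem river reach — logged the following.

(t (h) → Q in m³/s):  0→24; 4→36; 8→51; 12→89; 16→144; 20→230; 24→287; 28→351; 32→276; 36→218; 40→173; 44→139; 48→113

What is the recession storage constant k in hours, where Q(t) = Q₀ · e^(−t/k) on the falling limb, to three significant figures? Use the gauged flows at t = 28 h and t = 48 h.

k ≈ 17.6 h

On the falling limb, Q drops from 351 to 113 m³/s between t = 28 h and t = 48 h (Δt = 20 h).
k = −Δt / ln(Q₂/Q₁) = −20 / ln(113/351) = 17.6 h.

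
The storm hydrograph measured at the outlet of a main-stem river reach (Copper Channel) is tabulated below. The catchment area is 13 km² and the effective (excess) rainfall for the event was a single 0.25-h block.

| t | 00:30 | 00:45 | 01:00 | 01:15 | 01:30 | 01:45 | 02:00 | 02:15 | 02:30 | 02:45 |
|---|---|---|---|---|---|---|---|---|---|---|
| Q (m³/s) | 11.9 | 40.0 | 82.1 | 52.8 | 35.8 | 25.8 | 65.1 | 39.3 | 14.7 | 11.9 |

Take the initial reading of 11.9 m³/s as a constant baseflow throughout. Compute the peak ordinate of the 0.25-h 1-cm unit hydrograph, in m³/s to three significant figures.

Direct runoff: 0.0, 28.1, 70.2, 40.9, 23.9, 13.9, 53.2, 27.4, 2.8, 0.0 m³/s; ΣQ_DR = 260.4 m³/s, peak = 70.2 m³/s.
Runoff depth d = ΣQ_DR·Δt / A = 260.4 × 900 / (13 km²) = 18.03 mm.
The 1-cm UH is the DRH scaled by (10 mm)/d, so U_p = 70.2 × 10/18.03 = 38.9 m³/s.

U_p ≈ 38.9 m³/s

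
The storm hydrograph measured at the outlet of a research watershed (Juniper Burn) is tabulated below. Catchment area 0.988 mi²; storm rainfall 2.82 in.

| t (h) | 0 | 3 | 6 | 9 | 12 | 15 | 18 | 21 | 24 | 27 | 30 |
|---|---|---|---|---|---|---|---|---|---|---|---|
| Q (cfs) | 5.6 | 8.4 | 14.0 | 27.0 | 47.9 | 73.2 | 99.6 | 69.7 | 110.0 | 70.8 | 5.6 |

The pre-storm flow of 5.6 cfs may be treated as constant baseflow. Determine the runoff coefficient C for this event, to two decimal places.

ΣQ_DR = 470.2 cfs; V = ΣQ_DR·Δt = 5.078 × 10^6 ft³.
Runoff depth d = V / A = 2.212 in.
C = d / P = 2.212 / 2.82 = 0.78.

C ≈ 0.78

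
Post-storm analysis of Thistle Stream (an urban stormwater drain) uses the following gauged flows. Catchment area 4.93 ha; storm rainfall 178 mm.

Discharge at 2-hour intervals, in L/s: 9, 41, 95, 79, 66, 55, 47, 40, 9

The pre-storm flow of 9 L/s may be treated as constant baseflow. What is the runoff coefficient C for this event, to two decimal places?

C ≈ 0.30

ΣQ_DR = 360.0 L/s; V = ΣQ_DR·Δt = 2.592 × 10^6 L.
Runoff depth d = V / A = 52.58 mm.
C = d / P = 52.58 / 178 = 0.30.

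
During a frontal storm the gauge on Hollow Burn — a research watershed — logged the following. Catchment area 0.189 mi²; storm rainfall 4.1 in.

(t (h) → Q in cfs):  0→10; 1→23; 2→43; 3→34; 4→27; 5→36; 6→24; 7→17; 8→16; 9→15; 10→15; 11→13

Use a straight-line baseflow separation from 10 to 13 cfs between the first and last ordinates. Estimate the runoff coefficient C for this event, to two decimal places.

ΣQ_DR = 135.0 cfs; V = ΣQ_DR·Δt = 4.860 × 10^5 ft³.
Runoff depth d = V / A = 1.107 in.
C = d / P = 1.107 / 4.1 = 0.27.

C ≈ 0.27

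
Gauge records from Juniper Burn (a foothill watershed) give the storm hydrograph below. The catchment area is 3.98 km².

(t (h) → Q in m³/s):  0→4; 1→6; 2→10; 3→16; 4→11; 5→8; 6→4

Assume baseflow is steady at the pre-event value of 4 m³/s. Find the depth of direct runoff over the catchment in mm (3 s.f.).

d ≈ 28.0 mm

Direct runoff: 0.0, 2.0, 6.0, 12.0, 7.0, 4.0, 0.0 m³/s; ΣQ_DR = 31.00 m³/s.
V = ΣQ_DR · Δt = 31.00 × 3600 s = 1.116 × 10^5 m³.
Over A = 3.98 km², depth = V / A = 28.0 mm.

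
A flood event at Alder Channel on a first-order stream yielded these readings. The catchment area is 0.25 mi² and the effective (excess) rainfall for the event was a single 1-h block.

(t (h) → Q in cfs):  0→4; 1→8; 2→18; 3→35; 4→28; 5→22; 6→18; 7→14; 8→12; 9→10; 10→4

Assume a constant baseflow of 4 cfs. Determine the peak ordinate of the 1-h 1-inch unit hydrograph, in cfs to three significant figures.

Direct runoff: 0.0, 4.0, 14.0, 31.0, 24.0, 18.0, 14.0, 10.0, 8.0, 6.0, 0.0 cfs; ΣQ_DR = 129.0 cfs, peak = 31.0 cfs.
Runoff depth d = ΣQ_DR·Δt / A = 129.0 × 3600 / (0.25 mi²) = 0.7996 in.
The 1-inch UH is the DRH scaled by (1 in)/d, so U_p = 31.0 × 1/0.7996 = 38.8 cfs.

U_p ≈ 38.8 cfs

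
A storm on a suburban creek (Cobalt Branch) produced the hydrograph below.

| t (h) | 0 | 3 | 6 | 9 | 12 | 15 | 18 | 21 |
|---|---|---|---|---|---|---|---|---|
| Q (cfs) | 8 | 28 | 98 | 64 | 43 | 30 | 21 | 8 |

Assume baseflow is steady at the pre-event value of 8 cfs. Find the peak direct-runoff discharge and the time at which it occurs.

Q_p = 90.0 cfs at t = 6 h

Subtracting baseflow gives direct-runoff ordinates: 0.0, 20.0, 90.0, 56.0, 35.0, 22.0, 13.0, 0.0 cfs.
The maximum is 90.0 cfs, occurring at the reading for t = 6 h.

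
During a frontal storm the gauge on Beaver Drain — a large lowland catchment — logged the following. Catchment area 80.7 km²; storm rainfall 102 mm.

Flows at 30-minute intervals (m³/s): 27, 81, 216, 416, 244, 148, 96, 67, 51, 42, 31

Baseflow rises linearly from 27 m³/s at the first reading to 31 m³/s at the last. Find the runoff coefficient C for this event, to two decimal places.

C ≈ 0.24

ΣQ_DR = 1100 m³/s; V = ΣQ_DR·Δt = 1.980 × 10^6 m³.
Runoff depth d = V / A = 24.54 mm.
C = d / P = 24.54 / 102 = 0.24.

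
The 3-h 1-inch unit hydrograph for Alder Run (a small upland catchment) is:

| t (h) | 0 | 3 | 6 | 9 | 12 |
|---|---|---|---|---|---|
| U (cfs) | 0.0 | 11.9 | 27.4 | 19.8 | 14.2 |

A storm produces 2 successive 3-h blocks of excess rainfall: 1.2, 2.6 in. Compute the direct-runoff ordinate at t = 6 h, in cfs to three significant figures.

Q ≈ 63.8 cfs

By discrete convolution, Q_j = Σ (P_i / 1 in) · U_{j−i}.
At t = 6 h (j=2): Q = (1.2/1)·27.4 + (2.6/1)·11.9 = 63.8 cfs.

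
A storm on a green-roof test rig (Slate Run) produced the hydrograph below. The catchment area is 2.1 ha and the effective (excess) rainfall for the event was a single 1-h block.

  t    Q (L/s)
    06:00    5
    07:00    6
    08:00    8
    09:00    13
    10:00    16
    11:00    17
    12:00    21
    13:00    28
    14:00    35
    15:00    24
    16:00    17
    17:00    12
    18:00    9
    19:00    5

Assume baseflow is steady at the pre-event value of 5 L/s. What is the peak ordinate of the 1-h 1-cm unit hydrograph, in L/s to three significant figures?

U_p ≈ 12.0 L/s

Direct runoff: 0.0, 1.0, 3.0, 8.0, 11.0, 12.0, 16.0, 23.0, 30.0, 19.0, 12.0, 7.0, 4.0, 0.0 L/s; ΣQ_DR = 146.0 L/s, peak = 30.0 L/s.
Runoff depth d = ΣQ_DR·Δt / A = 146.0 × 3600 / (2.1 ha) = 25.03 mm.
The 1-cm UH is the DRH scaled by (10 mm)/d, so U_p = 30.0 × 10/25.03 = 12.0 L/s.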